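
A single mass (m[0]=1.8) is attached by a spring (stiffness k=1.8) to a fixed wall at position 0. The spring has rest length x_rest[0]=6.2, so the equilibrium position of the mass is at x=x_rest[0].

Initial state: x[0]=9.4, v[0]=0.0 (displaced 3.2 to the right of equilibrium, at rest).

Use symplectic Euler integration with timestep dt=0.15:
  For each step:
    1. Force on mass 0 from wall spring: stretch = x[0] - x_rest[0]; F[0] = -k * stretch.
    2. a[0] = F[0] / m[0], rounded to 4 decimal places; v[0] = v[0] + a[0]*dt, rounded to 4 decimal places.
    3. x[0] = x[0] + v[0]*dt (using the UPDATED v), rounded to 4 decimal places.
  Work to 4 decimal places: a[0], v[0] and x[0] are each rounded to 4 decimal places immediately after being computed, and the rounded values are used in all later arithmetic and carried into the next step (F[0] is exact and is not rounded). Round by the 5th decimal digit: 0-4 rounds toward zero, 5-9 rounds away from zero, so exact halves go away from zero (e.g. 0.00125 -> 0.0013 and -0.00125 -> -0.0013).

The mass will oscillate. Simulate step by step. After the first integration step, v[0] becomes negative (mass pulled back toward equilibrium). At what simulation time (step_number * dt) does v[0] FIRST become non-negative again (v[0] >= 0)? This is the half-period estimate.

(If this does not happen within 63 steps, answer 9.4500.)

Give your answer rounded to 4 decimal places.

Step 0: x=[9.4000] v=[0.0000]
Step 1: x=[9.3280] v=[-0.4800]
Step 2: x=[9.1856] v=[-0.9492]
Step 3: x=[8.9761] v=[-1.3970]
Step 4: x=[8.7041] v=[-1.8134]
Step 5: x=[8.3758] v=[-2.1890]
Step 6: x=[7.9985] v=[-2.5154]
Step 7: x=[7.5807] v=[-2.7852]
Step 8: x=[7.1319] v=[-2.9923]
Step 9: x=[6.6621] v=[-3.1321]
Step 10: x=[6.1819] v=[-3.2014]
Step 11: x=[5.7021] v=[-3.1987]
Step 12: x=[5.2335] v=[-3.1240]
Step 13: x=[4.7867] v=[-2.9790]
Step 14: x=[4.3717] v=[-2.7670]
Step 15: x=[3.9978] v=[-2.4928]
Step 16: x=[3.6734] v=[-2.1625]
Step 17: x=[3.4059] v=[-1.7835]
Step 18: x=[3.2012] v=[-1.3644]
Step 19: x=[3.0640] v=[-0.9146]
Step 20: x=[2.9974] v=[-0.4442]
Step 21: x=[3.0028] v=[0.0362]
First v>=0 after going negative at step 21, time=3.1500

Answer: 3.1500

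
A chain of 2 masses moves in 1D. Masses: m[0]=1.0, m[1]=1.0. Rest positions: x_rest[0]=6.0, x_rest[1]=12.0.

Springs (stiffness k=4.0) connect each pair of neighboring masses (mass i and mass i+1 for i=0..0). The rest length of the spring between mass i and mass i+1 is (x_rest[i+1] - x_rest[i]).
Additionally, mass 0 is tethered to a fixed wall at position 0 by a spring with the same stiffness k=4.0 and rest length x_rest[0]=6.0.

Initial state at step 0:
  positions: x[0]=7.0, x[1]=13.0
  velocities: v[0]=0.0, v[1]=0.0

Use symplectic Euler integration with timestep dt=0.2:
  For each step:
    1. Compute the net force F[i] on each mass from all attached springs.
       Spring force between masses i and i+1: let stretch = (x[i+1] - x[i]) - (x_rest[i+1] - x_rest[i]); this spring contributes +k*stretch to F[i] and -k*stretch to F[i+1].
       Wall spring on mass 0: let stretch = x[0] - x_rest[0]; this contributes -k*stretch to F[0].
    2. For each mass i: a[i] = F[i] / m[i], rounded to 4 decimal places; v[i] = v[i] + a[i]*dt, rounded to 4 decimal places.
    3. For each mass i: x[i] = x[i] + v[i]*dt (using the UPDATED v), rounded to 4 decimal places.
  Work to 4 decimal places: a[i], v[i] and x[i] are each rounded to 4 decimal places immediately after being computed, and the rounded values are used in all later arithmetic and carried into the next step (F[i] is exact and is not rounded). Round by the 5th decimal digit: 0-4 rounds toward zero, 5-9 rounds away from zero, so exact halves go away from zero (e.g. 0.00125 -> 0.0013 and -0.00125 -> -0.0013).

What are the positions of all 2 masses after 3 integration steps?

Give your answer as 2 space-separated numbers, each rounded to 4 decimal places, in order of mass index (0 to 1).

Step 0: x=[7.0000 13.0000] v=[0.0000 0.0000]
Step 1: x=[6.8400 13.0000] v=[-0.8000 0.0000]
Step 2: x=[6.5712 12.9744] v=[-1.3440 -0.1280]
Step 3: x=[6.2755 12.8843] v=[-1.4784 -0.4506]

Answer: 6.2755 12.8843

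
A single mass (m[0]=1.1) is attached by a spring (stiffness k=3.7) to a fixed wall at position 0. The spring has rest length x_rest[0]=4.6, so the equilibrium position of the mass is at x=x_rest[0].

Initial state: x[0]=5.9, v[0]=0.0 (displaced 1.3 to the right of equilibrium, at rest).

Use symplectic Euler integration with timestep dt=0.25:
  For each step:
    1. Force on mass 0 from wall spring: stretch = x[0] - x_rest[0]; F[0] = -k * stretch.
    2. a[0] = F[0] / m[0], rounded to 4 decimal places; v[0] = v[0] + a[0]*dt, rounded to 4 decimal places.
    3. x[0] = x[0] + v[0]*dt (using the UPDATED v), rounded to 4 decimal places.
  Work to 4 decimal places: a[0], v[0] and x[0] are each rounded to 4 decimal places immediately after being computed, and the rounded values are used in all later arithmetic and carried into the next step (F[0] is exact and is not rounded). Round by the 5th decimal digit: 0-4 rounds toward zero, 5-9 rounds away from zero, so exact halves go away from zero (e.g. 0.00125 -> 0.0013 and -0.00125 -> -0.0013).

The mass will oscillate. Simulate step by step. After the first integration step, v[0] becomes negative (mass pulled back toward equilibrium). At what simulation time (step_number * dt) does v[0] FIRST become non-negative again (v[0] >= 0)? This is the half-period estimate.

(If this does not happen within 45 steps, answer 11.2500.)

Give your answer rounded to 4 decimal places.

Answer: 1.7500

Derivation:
Step 0: x=[5.9000] v=[0.0000]
Step 1: x=[5.6267] v=[-1.0932]
Step 2: x=[5.1376] v=[-1.9566]
Step 3: x=[4.5354] v=[-2.4087]
Step 4: x=[3.9468] v=[-2.3544]
Step 5: x=[3.4955] v=[-1.8051]
Step 6: x=[3.2764] v=[-0.8763]
Step 7: x=[3.3356] v=[0.2367]
First v>=0 after going negative at step 7, time=1.7500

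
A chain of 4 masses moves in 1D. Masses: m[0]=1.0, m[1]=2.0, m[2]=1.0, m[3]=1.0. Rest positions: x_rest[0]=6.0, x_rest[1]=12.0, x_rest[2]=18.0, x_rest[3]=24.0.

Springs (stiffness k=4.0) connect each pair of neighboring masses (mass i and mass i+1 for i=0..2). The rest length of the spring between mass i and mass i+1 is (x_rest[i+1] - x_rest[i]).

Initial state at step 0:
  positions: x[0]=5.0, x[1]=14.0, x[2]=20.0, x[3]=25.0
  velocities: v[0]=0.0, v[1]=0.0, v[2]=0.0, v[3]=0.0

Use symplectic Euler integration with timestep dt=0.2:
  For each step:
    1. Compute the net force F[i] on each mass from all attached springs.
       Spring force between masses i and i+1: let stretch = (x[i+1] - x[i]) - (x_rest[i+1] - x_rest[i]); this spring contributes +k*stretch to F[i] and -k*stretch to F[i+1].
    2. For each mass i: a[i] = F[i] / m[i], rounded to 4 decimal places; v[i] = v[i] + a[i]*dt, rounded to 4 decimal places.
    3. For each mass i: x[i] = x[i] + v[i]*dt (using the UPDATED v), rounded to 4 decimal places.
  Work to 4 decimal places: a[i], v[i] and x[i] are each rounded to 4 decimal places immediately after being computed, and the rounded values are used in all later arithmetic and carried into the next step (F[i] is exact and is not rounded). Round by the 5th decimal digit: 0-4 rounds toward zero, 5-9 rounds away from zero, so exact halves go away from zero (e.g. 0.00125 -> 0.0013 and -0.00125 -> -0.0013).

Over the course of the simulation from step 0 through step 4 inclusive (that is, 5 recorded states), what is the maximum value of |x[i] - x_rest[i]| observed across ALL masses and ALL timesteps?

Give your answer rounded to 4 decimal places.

Step 0: x=[5.0000 14.0000 20.0000 25.0000] v=[0.0000 0.0000 0.0000 0.0000]
Step 1: x=[5.4800 13.7600 19.8400 25.1600] v=[2.4000 -1.2000 -0.8000 0.8000]
Step 2: x=[6.3248 13.3440 19.5584 25.4288] v=[4.2240 -2.0800 -1.4080 1.3440]
Step 3: x=[7.3327 12.8636 19.2218 25.7183] v=[5.0394 -2.4019 -1.6832 1.4477]
Step 4: x=[8.2655 12.4494 18.9073 25.9284] v=[4.6641 -2.0710 -1.5726 1.0505]
Max displacement = 2.2655

Answer: 2.2655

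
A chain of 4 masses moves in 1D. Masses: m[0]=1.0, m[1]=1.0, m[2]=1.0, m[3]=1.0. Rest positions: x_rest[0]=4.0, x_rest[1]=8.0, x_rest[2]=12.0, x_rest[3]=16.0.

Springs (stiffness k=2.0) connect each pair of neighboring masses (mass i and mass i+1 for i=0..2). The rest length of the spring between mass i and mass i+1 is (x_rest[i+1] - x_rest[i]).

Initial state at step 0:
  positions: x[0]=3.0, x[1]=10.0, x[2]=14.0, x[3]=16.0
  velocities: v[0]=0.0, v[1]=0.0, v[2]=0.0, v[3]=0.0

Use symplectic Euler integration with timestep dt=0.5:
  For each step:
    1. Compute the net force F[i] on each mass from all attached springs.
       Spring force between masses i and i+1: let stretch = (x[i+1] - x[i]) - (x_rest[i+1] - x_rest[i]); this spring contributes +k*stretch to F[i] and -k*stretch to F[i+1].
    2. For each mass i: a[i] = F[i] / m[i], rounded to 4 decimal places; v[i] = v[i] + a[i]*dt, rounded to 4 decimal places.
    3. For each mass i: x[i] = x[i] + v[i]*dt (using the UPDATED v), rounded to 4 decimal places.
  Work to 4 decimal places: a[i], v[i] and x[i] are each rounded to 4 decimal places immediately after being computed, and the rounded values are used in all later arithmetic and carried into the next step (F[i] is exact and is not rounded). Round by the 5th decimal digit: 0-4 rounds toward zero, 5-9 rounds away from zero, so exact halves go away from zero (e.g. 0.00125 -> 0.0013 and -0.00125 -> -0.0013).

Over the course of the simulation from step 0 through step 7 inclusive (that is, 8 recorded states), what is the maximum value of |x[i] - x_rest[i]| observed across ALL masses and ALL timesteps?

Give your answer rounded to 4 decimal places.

Answer: 2.1875

Derivation:
Step 0: x=[3.0000 10.0000 14.0000 16.0000] v=[0.0000 0.0000 0.0000 0.0000]
Step 1: x=[4.5000 8.5000 13.0000 17.0000] v=[3.0000 -3.0000 -2.0000 2.0000]
Step 2: x=[6.0000 7.2500 11.7500 18.0000] v=[3.0000 -2.5000 -2.5000 2.0000]
Step 3: x=[6.1250 7.6250 11.3750 17.8750] v=[0.2500 0.7500 -0.7500 -0.2500]
Step 4: x=[5.0000 9.1250 12.3750 16.5000] v=[-2.2500 3.0000 2.0000 -2.7500]
Step 5: x=[3.9375 10.1875 13.8125 15.0625] v=[-2.1250 2.1250 2.8750 -2.8750]
Step 6: x=[4.0000 9.9375 14.0625 15.0000] v=[0.1250 -0.5000 0.5000 -0.1250]
Step 7: x=[5.0313 8.7813 12.7188 16.4688] v=[2.0625 -2.3125 -2.6875 2.9375]
Max displacement = 2.1875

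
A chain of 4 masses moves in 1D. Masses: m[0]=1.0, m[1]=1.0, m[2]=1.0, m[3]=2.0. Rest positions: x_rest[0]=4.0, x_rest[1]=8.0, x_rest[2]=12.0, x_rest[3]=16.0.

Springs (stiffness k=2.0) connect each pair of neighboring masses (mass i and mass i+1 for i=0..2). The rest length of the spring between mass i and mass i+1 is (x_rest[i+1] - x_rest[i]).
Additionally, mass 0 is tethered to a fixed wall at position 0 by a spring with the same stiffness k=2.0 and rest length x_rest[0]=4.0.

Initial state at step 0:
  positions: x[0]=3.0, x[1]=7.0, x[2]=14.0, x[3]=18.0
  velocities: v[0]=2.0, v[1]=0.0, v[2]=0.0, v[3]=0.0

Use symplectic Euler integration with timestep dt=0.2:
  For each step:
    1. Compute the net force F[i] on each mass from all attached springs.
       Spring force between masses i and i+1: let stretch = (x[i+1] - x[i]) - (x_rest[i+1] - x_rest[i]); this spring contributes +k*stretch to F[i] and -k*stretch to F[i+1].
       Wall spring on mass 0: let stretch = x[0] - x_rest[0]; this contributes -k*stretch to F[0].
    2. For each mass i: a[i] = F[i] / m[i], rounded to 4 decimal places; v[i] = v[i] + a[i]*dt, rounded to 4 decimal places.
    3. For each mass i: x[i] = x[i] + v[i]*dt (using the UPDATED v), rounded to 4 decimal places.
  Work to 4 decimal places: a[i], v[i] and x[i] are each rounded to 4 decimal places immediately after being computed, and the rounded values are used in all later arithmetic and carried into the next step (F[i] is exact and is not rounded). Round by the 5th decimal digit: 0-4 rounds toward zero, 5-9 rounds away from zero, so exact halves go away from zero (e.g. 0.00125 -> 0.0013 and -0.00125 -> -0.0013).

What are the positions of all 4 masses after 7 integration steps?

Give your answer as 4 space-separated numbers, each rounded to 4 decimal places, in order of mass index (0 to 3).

Answer: 5.7657 10.3282 12.3040 17.2644

Derivation:
Step 0: x=[3.0000 7.0000 14.0000 18.0000] v=[2.0000 0.0000 0.0000 0.0000]
Step 1: x=[3.4800 7.2400 13.7600 18.0000] v=[2.4000 1.2000 -1.2000 0.0000]
Step 2: x=[3.9824 7.7008 13.3376 17.9904] v=[2.5120 2.3040 -2.1120 -0.0480]
Step 3: x=[4.4637 8.3151 12.8365 17.9547] v=[2.4064 3.0714 -2.5056 -0.1786]
Step 4: x=[4.8960 8.9830 12.3831 17.8743] v=[2.1615 3.3394 -2.2669 -0.4022]
Step 5: x=[5.2636 9.5959 12.0970 17.7342] v=[1.8379 3.0646 -1.4305 -0.7004]
Step 6: x=[5.5567 10.0623 12.0618 17.5286] v=[1.4654 2.3321 -0.1761 -1.0278]
Step 7: x=[5.7657 10.3282 12.3040 17.2644] v=[1.0450 1.3297 1.2108 -1.3212]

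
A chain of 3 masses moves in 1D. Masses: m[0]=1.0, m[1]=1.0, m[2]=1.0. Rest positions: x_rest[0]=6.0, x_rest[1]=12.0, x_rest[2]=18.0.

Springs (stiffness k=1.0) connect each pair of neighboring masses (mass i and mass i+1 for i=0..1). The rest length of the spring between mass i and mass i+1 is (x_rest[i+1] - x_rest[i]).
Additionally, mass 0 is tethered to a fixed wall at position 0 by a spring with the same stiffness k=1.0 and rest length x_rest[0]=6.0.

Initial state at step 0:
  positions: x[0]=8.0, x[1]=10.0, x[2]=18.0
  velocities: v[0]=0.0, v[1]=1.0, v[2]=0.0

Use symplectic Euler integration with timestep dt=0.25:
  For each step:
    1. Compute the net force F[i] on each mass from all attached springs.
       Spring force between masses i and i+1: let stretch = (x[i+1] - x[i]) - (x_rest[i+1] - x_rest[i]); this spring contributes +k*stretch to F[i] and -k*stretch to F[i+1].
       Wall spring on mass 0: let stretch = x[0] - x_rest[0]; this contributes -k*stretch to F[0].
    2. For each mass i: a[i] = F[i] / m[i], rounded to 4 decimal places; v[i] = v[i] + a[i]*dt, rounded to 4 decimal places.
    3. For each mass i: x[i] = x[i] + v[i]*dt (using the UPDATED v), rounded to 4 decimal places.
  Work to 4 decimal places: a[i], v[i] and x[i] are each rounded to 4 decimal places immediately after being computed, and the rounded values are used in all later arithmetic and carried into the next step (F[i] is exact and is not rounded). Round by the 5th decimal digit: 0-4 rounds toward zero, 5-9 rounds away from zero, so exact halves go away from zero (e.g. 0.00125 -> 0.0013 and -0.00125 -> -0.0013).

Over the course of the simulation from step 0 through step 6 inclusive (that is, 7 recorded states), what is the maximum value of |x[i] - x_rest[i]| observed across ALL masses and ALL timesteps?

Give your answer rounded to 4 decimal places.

Step 0: x=[8.0000 10.0000 18.0000] v=[0.0000 1.0000 0.0000]
Step 1: x=[7.6250 10.6250 17.8750] v=[-1.5000 2.5000 -0.5000]
Step 2: x=[6.9609 11.5156 17.6719] v=[-2.6563 3.5625 -0.8125]
Step 3: x=[6.1464 12.5063 17.4590] v=[-3.2579 3.9629 -0.8516]
Step 4: x=[5.3453 13.4091 17.3116] v=[-3.2045 3.6111 -0.5898]
Step 5: x=[4.7141 14.0518 17.2953] v=[-2.5249 2.5708 -0.0654]
Step 6: x=[4.3719 14.3136 17.4512] v=[-1.3690 1.0473 0.6237]
Max displacement = 2.3136

Answer: 2.3136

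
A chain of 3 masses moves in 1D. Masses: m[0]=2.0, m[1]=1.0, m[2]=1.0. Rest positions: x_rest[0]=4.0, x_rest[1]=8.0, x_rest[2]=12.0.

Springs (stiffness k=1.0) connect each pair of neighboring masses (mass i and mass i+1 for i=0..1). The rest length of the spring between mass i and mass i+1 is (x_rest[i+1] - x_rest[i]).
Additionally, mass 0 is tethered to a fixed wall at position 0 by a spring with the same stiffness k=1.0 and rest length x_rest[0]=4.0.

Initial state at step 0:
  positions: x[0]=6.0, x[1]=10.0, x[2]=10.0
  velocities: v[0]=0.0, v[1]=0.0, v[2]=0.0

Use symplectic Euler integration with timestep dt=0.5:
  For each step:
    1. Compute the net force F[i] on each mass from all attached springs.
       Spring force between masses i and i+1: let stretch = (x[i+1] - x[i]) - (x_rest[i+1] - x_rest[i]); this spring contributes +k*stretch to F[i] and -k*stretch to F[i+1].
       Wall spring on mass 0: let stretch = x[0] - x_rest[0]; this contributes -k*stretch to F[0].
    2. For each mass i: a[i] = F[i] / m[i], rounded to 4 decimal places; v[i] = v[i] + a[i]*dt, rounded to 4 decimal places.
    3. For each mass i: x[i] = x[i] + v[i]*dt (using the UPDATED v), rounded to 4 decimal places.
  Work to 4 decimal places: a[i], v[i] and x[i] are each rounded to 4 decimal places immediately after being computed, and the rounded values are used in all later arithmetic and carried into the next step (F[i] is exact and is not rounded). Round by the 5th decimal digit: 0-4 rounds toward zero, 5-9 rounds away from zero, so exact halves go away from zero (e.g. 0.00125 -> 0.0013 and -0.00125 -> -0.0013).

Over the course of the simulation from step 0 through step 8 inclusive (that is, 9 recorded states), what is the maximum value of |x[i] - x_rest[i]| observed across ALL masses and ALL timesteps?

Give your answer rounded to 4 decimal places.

Step 0: x=[6.0000 10.0000 10.0000] v=[0.0000 0.0000 0.0000]
Step 1: x=[5.7500 9.0000 11.0000] v=[-0.5000 -2.0000 2.0000]
Step 2: x=[5.1875 7.6875 12.5000] v=[-1.1250 -2.6250 3.0000]
Step 3: x=[4.2891 6.9531 13.7969] v=[-1.7969 -1.4688 2.5938]
Step 4: x=[3.1875 7.2637 14.3829] v=[-2.2032 0.6211 1.1719]
Step 5: x=[2.1970 8.3350 14.1891] v=[-1.9810 2.1426 -0.3877]
Step 6: x=[1.6991 9.3354 13.5317] v=[-0.9958 2.0007 -1.3148]
Step 7: x=[1.9434 9.4758 12.8252] v=[0.4885 0.2807 -1.4130]
Step 8: x=[2.8863 8.5704 12.2814] v=[1.8858 -1.8108 -1.0877]
Max displacement = 2.3829

Answer: 2.3829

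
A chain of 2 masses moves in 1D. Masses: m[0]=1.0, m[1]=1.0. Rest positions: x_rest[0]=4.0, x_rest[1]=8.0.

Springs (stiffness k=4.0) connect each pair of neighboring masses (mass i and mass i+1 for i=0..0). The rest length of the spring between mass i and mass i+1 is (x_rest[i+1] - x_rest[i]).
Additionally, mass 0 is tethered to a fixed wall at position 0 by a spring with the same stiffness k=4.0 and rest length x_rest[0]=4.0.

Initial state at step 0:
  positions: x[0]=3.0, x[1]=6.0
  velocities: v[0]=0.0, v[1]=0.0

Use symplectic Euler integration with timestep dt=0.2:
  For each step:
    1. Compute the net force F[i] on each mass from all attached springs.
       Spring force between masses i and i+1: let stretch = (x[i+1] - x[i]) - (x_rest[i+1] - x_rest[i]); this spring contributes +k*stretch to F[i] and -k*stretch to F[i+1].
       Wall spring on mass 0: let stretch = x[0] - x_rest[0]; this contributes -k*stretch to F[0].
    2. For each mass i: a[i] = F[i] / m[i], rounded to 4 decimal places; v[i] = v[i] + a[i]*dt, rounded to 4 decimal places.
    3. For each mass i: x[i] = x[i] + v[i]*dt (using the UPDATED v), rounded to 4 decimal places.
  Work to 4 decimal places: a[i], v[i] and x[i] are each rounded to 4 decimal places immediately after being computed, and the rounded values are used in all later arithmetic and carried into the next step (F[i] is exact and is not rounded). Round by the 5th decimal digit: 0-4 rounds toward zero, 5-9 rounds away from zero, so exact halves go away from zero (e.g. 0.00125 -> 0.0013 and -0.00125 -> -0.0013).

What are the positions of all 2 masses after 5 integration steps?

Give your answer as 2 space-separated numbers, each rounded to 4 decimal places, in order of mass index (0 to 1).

Step 0: x=[3.0000 6.0000] v=[0.0000 0.0000]
Step 1: x=[3.0000 6.1600] v=[0.0000 0.8000]
Step 2: x=[3.0256 6.4544] v=[0.1280 1.4720]
Step 3: x=[3.1157 6.8402] v=[0.4506 1.9290]
Step 4: x=[3.3032 7.2701] v=[0.9376 2.1494]
Step 5: x=[3.5969 7.7053] v=[1.4686 2.1759]

Answer: 3.5969 7.7053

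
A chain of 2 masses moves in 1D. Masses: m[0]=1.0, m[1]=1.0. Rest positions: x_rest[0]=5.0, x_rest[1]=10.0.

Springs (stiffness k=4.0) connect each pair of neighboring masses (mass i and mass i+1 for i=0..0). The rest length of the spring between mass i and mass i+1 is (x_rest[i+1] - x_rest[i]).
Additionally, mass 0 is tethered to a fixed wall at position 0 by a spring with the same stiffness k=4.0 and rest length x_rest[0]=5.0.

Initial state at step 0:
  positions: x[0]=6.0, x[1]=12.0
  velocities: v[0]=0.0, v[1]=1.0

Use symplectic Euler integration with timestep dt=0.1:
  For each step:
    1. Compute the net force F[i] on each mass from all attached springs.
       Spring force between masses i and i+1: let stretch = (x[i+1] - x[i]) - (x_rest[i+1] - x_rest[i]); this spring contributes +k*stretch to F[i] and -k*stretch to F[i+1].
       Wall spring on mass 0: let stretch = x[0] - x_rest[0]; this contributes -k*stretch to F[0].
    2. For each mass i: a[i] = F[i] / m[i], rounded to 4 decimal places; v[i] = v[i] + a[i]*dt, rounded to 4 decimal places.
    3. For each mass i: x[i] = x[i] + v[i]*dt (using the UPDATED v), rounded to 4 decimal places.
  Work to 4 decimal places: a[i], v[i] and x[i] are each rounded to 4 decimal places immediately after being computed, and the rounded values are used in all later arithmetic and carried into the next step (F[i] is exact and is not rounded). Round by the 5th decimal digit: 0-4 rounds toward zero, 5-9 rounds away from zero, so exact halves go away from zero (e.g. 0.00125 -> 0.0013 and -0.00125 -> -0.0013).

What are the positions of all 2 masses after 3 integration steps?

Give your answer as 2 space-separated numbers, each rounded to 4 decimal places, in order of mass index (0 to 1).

Answer: 6.0077 12.0522

Derivation:
Step 0: x=[6.0000 12.0000] v=[0.0000 1.0000]
Step 1: x=[6.0000 12.0600] v=[0.0000 0.6000]
Step 2: x=[6.0024 12.0776] v=[0.0240 0.1760]
Step 3: x=[6.0077 12.0522] v=[0.0531 -0.2541]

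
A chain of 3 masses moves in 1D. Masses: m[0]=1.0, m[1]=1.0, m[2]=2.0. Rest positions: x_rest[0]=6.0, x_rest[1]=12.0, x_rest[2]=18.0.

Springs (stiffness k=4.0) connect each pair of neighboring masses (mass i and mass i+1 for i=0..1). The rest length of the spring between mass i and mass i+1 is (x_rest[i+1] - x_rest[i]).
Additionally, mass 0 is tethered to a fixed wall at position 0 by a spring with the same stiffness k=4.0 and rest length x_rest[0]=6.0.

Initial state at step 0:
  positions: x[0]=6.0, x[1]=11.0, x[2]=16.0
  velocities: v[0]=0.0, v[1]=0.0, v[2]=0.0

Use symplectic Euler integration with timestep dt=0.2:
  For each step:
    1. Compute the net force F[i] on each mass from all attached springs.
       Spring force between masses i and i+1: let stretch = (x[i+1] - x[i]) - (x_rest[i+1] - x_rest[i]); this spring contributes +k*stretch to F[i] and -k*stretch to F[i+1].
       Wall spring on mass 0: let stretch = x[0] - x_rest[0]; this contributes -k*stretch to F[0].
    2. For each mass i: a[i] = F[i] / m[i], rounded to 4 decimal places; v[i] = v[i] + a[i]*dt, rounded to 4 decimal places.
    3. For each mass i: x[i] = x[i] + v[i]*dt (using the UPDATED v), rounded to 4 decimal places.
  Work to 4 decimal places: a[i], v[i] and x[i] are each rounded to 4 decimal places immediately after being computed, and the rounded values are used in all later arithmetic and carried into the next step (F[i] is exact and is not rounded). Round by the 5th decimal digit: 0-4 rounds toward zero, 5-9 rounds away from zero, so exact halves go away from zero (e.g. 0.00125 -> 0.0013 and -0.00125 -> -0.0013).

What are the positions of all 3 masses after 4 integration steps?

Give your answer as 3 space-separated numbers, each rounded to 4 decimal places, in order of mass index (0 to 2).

Step 0: x=[6.0000 11.0000 16.0000] v=[0.0000 0.0000 0.0000]
Step 1: x=[5.8400 11.0000 16.0800] v=[-0.8000 0.0000 0.4000]
Step 2: x=[5.5712 10.9872 16.2336] v=[-1.3440 -0.0640 0.7680]
Step 3: x=[5.2776 10.9473 16.4475] v=[-1.4682 -0.1997 1.0694]
Step 4: x=[5.0467 10.8802 16.7014] v=[-1.1545 -0.3353 1.2693]

Answer: 5.0467 10.8802 16.7014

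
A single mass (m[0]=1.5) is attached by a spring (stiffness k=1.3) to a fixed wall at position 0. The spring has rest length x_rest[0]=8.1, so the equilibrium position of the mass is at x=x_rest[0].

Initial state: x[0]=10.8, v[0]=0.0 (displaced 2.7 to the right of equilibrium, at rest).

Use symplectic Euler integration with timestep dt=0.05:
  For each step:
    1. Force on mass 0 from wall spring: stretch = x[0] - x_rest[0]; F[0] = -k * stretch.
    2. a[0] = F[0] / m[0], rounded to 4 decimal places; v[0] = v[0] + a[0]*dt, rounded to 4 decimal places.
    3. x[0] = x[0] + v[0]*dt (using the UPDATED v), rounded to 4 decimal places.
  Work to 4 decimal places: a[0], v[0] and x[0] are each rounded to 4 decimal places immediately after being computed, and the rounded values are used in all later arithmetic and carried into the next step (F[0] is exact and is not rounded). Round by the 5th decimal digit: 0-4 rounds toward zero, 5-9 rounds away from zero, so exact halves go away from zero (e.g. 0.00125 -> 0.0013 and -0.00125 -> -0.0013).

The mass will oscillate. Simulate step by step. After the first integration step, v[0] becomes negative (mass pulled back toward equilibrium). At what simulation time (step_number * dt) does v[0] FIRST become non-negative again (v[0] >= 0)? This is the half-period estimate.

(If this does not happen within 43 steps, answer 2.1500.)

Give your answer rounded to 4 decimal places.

Answer: 2.1500

Derivation:
Step 0: x=[10.8000] v=[0.0000]
Step 1: x=[10.7942] v=[-0.1170]
Step 2: x=[10.7825] v=[-0.2338]
Step 3: x=[10.7650] v=[-0.3500]
Step 4: x=[10.7417] v=[-0.4655]
Step 5: x=[10.7127] v=[-0.5800]
Step 6: x=[10.6780] v=[-0.6932]
Step 7: x=[10.6378] v=[-0.8049]
Step 8: x=[10.5921] v=[-0.9149]
Step 9: x=[10.5410] v=[-1.0229]
Step 10: x=[10.4846] v=[-1.1287]
Step 11: x=[10.4230] v=[-1.2320]
Step 12: x=[10.3564] v=[-1.3327]
Step 13: x=[10.2849] v=[-1.4305]
Step 14: x=[10.2086] v=[-1.5252]
Step 15: x=[10.1278] v=[-1.6166]
Step 16: x=[10.0426] v=[-1.7045]
Step 17: x=[9.9532] v=[-1.7887]
Step 18: x=[9.8598] v=[-1.8690]
Step 19: x=[9.7625] v=[-1.9453]
Step 20: x=[9.6616] v=[-2.0173]
Step 21: x=[9.5574] v=[-2.0850]
Step 22: x=[9.4500] v=[-2.1482]
Step 23: x=[9.3397] v=[-2.2067]
Step 24: x=[9.2267] v=[-2.2604]
Step 25: x=[9.1112] v=[-2.3092]
Step 26: x=[8.9936] v=[-2.3530]
Step 27: x=[8.8740] v=[-2.3917]
Step 28: x=[8.7527] v=[-2.4252]
Step 29: x=[8.6300] v=[-2.4535]
Step 30: x=[8.5062] v=[-2.4765]
Step 31: x=[8.3815] v=[-2.4941]
Step 32: x=[8.2562] v=[-2.5063]
Step 33: x=[8.1305] v=[-2.5131]
Step 34: x=[8.0048] v=[-2.5144]
Step 35: x=[7.8793] v=[-2.5103]
Step 36: x=[7.7543] v=[-2.5007]
Step 37: x=[7.6300] v=[-2.4857]
Step 38: x=[7.5067] v=[-2.4653]
Step 39: x=[7.3847] v=[-2.4396]
Step 40: x=[7.2643] v=[-2.4086]
Step 41: x=[7.1457] v=[-2.3724]
Step 42: x=[7.0292] v=[-2.3310]
Step 43: x=[6.9150] v=[-2.2846]
v[0] did not become non-negative within 43 steps; using fallback time=2.1500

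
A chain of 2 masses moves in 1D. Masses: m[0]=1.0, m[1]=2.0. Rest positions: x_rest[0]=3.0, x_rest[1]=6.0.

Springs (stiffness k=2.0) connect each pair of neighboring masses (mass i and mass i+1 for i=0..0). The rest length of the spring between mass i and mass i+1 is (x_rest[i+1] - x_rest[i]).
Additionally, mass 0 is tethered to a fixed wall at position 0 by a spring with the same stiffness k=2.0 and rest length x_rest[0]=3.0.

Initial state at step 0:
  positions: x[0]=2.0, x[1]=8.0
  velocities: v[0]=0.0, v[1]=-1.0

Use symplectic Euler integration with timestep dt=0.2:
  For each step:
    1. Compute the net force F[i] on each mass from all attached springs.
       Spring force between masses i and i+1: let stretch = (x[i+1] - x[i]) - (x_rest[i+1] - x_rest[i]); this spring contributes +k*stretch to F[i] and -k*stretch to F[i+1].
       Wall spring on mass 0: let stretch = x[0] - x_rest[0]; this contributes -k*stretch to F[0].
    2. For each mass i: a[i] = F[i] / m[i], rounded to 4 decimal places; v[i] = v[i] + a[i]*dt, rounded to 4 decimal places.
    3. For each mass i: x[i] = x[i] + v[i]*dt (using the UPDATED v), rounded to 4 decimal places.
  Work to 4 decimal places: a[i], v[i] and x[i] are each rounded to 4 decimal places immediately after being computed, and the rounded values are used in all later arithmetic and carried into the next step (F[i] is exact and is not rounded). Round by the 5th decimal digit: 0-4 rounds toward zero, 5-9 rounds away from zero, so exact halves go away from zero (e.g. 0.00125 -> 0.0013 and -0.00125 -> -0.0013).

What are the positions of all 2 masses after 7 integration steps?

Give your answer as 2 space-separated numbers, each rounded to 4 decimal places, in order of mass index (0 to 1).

Step 0: x=[2.0000 8.0000] v=[0.0000 -1.0000]
Step 1: x=[2.3200 7.6800] v=[1.6000 -1.6000]
Step 2: x=[2.8832 7.2656] v=[2.8160 -2.0720]
Step 3: x=[3.5663 6.7959] v=[3.4157 -2.3485]
Step 4: x=[4.2225 6.3170] v=[3.2810 -2.3944]
Step 5: x=[4.7085 5.8743] v=[2.4298 -2.2133]
Step 6: x=[4.9110 5.5050] v=[1.0127 -1.8465]
Step 7: x=[4.7682 5.2319] v=[-0.7141 -1.3653]

Answer: 4.7682 5.2319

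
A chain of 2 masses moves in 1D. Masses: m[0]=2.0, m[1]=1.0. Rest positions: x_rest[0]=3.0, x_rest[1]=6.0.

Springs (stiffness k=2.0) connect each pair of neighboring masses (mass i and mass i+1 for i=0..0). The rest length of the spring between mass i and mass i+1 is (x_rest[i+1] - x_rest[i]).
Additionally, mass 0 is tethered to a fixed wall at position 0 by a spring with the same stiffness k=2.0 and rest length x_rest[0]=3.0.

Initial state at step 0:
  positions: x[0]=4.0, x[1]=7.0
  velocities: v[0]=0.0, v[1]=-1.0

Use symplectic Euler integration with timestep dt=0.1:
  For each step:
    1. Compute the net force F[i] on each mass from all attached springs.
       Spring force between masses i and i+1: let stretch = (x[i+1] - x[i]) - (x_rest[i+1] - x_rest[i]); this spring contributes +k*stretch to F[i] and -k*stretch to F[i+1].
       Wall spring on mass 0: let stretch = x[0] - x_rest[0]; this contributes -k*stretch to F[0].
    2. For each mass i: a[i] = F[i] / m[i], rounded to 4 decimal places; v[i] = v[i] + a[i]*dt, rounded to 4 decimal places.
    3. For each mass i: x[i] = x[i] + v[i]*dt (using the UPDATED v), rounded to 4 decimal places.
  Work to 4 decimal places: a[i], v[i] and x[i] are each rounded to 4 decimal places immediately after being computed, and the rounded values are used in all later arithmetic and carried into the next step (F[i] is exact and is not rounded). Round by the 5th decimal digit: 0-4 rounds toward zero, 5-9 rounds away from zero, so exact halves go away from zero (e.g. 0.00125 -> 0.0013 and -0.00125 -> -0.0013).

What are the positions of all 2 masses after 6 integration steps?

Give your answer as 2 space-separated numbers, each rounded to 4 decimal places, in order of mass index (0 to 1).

Answer: 3.7707 6.4535

Derivation:
Step 0: x=[4.0000 7.0000] v=[0.0000 -1.0000]
Step 1: x=[3.9900 6.9000] v=[-0.1000 -1.0000]
Step 2: x=[3.9692 6.8018] v=[-0.2080 -0.9820]
Step 3: x=[3.9370 6.7070] v=[-0.3217 -0.9485]
Step 4: x=[3.8932 6.6168] v=[-0.4384 -0.9025]
Step 5: x=[3.8377 6.5321] v=[-0.5554 -0.8472]
Step 6: x=[3.7707 6.4535] v=[-0.6697 -0.7861]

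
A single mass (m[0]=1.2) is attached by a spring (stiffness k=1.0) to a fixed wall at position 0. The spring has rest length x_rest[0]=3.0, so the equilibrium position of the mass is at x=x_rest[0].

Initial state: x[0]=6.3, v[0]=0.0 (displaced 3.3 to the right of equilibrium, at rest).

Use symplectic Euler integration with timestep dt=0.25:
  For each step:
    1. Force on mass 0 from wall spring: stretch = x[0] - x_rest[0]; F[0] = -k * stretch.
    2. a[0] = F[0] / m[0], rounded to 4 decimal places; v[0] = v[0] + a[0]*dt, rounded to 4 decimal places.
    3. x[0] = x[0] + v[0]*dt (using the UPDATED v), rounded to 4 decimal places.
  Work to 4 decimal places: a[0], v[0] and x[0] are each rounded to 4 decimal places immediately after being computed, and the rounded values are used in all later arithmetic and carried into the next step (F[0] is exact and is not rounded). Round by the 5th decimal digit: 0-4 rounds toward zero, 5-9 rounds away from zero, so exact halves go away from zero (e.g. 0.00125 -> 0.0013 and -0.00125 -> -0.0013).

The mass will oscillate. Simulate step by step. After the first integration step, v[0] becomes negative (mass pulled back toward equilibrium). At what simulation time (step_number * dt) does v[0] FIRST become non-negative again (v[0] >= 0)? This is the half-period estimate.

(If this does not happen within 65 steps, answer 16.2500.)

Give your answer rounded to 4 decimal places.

Step 0: x=[6.3000] v=[0.0000]
Step 1: x=[6.1281] v=[-0.6875]
Step 2: x=[5.7933] v=[-1.3392]
Step 3: x=[5.3130] v=[-1.9212]
Step 4: x=[4.7122] v=[-2.4031]
Step 5: x=[4.0223] v=[-2.7598]
Step 6: x=[3.2791] v=[-2.9728]
Step 7: x=[2.5214] v=[-3.0310]
Step 8: x=[1.7886] v=[-2.9313]
Step 9: x=[1.1189] v=[-2.6789]
Step 10: x=[0.5472] v=[-2.2870]
Step 11: x=[0.1032] v=[-1.7760]
Step 12: x=[-0.1899] v=[-1.1725]
Step 13: x=[-0.3169] v=[-0.5079]
Step 14: x=[-0.2711] v=[0.1831]
First v>=0 after going negative at step 14, time=3.5000

Answer: 3.5000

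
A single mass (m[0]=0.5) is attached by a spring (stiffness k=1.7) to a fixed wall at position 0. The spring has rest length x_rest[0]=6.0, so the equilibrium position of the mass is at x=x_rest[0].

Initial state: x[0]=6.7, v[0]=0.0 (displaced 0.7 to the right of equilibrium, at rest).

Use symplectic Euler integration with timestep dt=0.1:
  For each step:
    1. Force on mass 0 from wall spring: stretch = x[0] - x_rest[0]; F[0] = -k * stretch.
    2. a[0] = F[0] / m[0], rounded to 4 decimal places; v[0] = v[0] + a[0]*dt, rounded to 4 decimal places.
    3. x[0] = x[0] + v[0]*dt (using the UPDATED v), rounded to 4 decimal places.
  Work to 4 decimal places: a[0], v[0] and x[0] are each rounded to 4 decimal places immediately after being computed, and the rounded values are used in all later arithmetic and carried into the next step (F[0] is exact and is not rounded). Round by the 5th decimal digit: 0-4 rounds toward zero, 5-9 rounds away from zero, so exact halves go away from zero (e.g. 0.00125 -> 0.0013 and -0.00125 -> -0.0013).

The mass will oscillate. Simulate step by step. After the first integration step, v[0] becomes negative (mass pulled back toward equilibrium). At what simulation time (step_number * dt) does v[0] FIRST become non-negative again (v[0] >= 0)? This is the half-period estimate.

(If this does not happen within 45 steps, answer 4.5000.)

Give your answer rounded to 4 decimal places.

Step 0: x=[6.7000] v=[0.0000]
Step 1: x=[6.6762] v=[-0.2380]
Step 2: x=[6.6294] v=[-0.4679]
Step 3: x=[6.5612] v=[-0.6819]
Step 4: x=[6.4739] v=[-0.8727]
Step 5: x=[6.3705] v=[-1.0338]
Step 6: x=[6.2545] v=[-1.1598]
Step 7: x=[6.1299] v=[-1.2463]
Step 8: x=[6.0009] v=[-1.2905]
Step 9: x=[5.8718] v=[-1.2908]
Step 10: x=[5.7471] v=[-1.2472]
Step 11: x=[5.6310] v=[-1.1612]
Step 12: x=[5.5274] v=[-1.0357]
Step 13: x=[5.4399] v=[-0.8750]
Step 14: x=[5.3714] v=[-0.6846]
Step 15: x=[5.3243] v=[-0.4709]
Step 16: x=[5.3002] v=[-0.2412]
Step 17: x=[5.2999] v=[-0.0033]
Step 18: x=[5.3234] v=[0.2347]
First v>=0 after going negative at step 18, time=1.8000

Answer: 1.8000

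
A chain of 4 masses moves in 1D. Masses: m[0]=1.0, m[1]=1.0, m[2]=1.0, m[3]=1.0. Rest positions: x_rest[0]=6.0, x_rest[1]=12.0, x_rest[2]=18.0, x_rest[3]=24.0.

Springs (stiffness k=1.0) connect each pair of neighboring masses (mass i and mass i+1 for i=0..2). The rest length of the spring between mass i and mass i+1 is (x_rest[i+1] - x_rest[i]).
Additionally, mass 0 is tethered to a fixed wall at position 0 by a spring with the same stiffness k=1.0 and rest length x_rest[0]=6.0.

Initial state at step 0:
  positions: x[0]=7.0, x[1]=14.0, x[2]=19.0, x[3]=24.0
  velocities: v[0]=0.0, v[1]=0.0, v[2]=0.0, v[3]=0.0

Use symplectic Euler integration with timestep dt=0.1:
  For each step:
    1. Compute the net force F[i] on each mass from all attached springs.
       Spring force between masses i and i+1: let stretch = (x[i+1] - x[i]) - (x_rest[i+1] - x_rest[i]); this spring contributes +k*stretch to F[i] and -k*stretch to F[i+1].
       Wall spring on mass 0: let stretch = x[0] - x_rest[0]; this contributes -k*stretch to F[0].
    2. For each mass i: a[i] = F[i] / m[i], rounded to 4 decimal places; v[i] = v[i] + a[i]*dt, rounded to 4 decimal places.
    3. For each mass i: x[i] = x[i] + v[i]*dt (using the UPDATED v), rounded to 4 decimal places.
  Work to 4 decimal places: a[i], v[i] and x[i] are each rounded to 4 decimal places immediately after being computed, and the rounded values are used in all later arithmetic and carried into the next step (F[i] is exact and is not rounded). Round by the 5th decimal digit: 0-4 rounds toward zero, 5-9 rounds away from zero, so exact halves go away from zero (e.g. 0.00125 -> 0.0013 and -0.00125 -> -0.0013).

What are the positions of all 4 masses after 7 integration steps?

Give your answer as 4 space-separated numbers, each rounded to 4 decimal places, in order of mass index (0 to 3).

Answer: 6.9765 13.4882 18.9884 24.2674

Derivation:
Step 0: x=[7.0000 14.0000 19.0000 24.0000] v=[0.0000 0.0000 0.0000 0.0000]
Step 1: x=[7.0000 13.9800 19.0000 24.0100] v=[0.0000 -0.2000 0.0000 0.1000]
Step 2: x=[6.9998 13.9404 18.9999 24.0299] v=[-0.0020 -0.3960 -0.0010 0.1990]
Step 3: x=[6.9990 13.8820 18.9995 24.0595] v=[-0.0079 -0.5841 -0.0040 0.2960]
Step 4: x=[6.9971 13.8059 18.9985 24.0985] v=[-0.0195 -0.7607 -0.0098 0.3900]
Step 5: x=[6.9933 13.7137 18.9966 24.1465] v=[-0.0383 -0.9223 -0.0191 0.4800]
Step 6: x=[6.9867 13.6071 18.9934 24.2030] v=[-0.0656 -1.0661 -0.0324 0.5650]
Step 7: x=[6.9765 13.4882 18.9884 24.2674] v=[-0.1022 -1.1895 -0.0501 0.6440]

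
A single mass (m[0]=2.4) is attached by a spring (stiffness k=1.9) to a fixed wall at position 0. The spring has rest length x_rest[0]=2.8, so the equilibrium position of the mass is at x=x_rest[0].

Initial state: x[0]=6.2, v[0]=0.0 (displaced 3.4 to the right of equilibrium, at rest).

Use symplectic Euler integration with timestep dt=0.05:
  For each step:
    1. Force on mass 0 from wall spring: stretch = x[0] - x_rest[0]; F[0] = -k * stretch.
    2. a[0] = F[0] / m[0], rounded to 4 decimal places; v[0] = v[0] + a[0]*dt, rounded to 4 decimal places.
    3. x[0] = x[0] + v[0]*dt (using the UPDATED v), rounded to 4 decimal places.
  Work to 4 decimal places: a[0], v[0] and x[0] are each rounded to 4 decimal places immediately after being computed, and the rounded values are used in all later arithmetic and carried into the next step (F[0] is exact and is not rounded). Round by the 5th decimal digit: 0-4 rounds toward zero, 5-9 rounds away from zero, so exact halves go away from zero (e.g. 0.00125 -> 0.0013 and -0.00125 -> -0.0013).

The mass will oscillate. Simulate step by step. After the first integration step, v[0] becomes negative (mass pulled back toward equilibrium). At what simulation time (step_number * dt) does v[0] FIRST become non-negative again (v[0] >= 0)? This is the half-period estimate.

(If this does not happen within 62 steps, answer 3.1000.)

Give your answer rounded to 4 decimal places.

Step 0: x=[6.2000] v=[0.0000]
Step 1: x=[6.1933] v=[-0.1346]
Step 2: x=[6.1799] v=[-0.2689]
Step 3: x=[6.1598] v=[-0.4027]
Step 4: x=[6.1330] v=[-0.5357]
Step 5: x=[6.0996] v=[-0.6676]
Step 6: x=[6.0597] v=[-0.7982]
Step 7: x=[6.0133] v=[-0.9272]
Step 8: x=[5.9606] v=[-1.0544]
Step 9: x=[5.9016] v=[-1.1795]
Step 10: x=[5.8365] v=[-1.3023]
Step 11: x=[5.7654] v=[-1.4225]
Step 12: x=[5.6884] v=[-1.5399]
Step 13: x=[5.6057] v=[-1.6542]
Step 14: x=[5.5174] v=[-1.7653]
Step 15: x=[5.4238] v=[-1.8729]
Step 16: x=[5.3250] v=[-1.9768]
Step 17: x=[5.2212] v=[-2.0768]
Step 18: x=[5.1126] v=[-2.1726]
Step 19: x=[4.9994] v=[-2.2641]
Step 20: x=[4.8818] v=[-2.3512]
Step 21: x=[4.7601] v=[-2.4336]
Step 22: x=[4.6345] v=[-2.5112]
Step 23: x=[4.5053] v=[-2.5838]
Step 24: x=[4.3727] v=[-2.6513]
Step 25: x=[4.2370] v=[-2.7136]
Step 26: x=[4.0985] v=[-2.7705]
Step 27: x=[3.9574] v=[-2.8219]
Step 28: x=[3.8140] v=[-2.8677]
Step 29: x=[3.6686] v=[-2.9078]
Step 30: x=[3.5215] v=[-2.9422]
Step 31: x=[3.3730] v=[-2.9708]
Step 32: x=[3.2233] v=[-2.9935]
Step 33: x=[3.0728] v=[-3.0103]
Step 34: x=[2.9217] v=[-3.0211]
Step 35: x=[2.7704] v=[-3.0259]
Step 36: x=[2.6192] v=[-3.0247]
Step 37: x=[2.4683] v=[-3.0175]
Step 38: x=[2.3181] v=[-3.0044]
Step 39: x=[2.1688] v=[-2.9853]
Step 40: x=[2.0208] v=[-2.9603]
Step 41: x=[1.8743] v=[-2.9295]
Step 42: x=[1.7297] v=[-2.8929]
Step 43: x=[1.5872] v=[-2.8505]
Step 44: x=[1.4471] v=[-2.8025]
Step 45: x=[1.3097] v=[-2.7490]
Step 46: x=[1.1752] v=[-2.6900]
Step 47: x=[1.0439] v=[-2.6257]
Step 48: x=[0.9161] v=[-2.5562]
Step 49: x=[0.7920] v=[-2.4816]
Step 50: x=[0.6719] v=[-2.4021]
Step 51: x=[0.5560] v=[-2.3179]
Step 52: x=[0.4445] v=[-2.2291]
Step 53: x=[0.3377] v=[-2.1359]
Step 54: x=[0.2358] v=[-2.0384]
Step 55: x=[0.1390] v=[-1.9369]
Step 56: x=[0.0474] v=[-1.8316]
Step 57: x=[-0.0387] v=[-1.7226]
Step 58: x=[-0.1192] v=[-1.6102]
Step 59: x=[-0.1939] v=[-1.4947]
Step 60: x=[-0.2627] v=[-1.3762]
Step 61: x=[-0.3255] v=[-1.2550]
Step 62: x=[-0.3821] v=[-1.1313]
v[0] did not become non-negative within 62 steps; using fallback time=3.1000

Answer: 3.1000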